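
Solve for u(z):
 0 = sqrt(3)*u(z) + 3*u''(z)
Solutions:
 u(z) = C1*sin(3^(3/4)*z/3) + C2*cos(3^(3/4)*z/3)


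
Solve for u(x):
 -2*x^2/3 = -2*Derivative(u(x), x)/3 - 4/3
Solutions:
 u(x) = C1 + x^3/3 - 2*x


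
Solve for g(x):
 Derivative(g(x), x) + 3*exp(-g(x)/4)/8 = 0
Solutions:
 g(x) = 4*log(C1 - 3*x/32)


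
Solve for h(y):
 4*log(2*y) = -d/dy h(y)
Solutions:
 h(y) = C1 - 4*y*log(y) - y*log(16) + 4*y


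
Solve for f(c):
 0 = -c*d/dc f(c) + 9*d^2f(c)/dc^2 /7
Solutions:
 f(c) = C1 + C2*erfi(sqrt(14)*c/6)


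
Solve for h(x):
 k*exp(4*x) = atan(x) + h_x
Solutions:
 h(x) = C1 + k*exp(4*x)/4 - x*atan(x) + log(x^2 + 1)/2


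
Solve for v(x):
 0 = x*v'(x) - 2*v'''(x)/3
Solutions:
 v(x) = C1 + Integral(C2*airyai(2^(2/3)*3^(1/3)*x/2) + C3*airybi(2^(2/3)*3^(1/3)*x/2), x)


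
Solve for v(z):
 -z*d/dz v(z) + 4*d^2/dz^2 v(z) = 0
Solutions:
 v(z) = C1 + C2*erfi(sqrt(2)*z/4)


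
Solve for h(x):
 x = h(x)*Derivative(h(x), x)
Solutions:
 h(x) = -sqrt(C1 + x^2)
 h(x) = sqrt(C1 + x^2)


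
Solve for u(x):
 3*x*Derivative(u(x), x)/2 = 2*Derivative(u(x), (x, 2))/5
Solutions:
 u(x) = C1 + C2*erfi(sqrt(30)*x/4)


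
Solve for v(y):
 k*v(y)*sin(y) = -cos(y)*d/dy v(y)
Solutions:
 v(y) = C1*exp(k*log(cos(y)))


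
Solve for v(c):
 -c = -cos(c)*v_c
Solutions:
 v(c) = C1 + Integral(c/cos(c), c)


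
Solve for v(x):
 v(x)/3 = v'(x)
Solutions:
 v(x) = C1*exp(x/3)


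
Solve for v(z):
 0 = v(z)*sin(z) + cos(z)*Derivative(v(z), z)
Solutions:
 v(z) = C1*cos(z)


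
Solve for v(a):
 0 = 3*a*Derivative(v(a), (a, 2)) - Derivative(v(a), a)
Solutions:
 v(a) = C1 + C2*a^(4/3)


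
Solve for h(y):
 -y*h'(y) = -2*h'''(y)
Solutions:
 h(y) = C1 + Integral(C2*airyai(2^(2/3)*y/2) + C3*airybi(2^(2/3)*y/2), y)


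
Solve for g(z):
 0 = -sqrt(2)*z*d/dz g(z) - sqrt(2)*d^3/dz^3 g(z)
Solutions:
 g(z) = C1 + Integral(C2*airyai(-z) + C3*airybi(-z), z)


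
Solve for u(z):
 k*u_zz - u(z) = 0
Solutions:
 u(z) = C1*exp(-z*sqrt(1/k)) + C2*exp(z*sqrt(1/k))


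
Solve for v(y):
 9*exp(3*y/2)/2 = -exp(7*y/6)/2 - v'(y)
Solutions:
 v(y) = C1 - 3*exp(7*y/6)/7 - 3*exp(3*y/2)


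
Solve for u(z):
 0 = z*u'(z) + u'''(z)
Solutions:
 u(z) = C1 + Integral(C2*airyai(-z) + C3*airybi(-z), z)


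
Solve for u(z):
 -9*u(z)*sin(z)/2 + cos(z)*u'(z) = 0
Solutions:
 u(z) = C1/cos(z)^(9/2)


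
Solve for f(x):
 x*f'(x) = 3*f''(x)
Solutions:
 f(x) = C1 + C2*erfi(sqrt(6)*x/6)


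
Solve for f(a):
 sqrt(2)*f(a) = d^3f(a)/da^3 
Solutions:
 f(a) = C3*exp(2^(1/6)*a) + (C1*sin(2^(1/6)*sqrt(3)*a/2) + C2*cos(2^(1/6)*sqrt(3)*a/2))*exp(-2^(1/6)*a/2)


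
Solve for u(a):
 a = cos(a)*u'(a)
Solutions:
 u(a) = C1 + Integral(a/cos(a), a)


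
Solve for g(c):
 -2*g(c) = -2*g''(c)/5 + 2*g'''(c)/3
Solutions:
 g(c) = C1*exp(c*(2*2^(1/3)/(5*sqrt(5565) + 373)^(1/3) + 4 + 2^(2/3)*(5*sqrt(5565) + 373)^(1/3))/20)*sin(2^(1/3)*sqrt(3)*c*(-2^(1/3)*(5*sqrt(5565) + 373)^(1/3) + 2/(5*sqrt(5565) + 373)^(1/3))/20) + C2*exp(c*(2*2^(1/3)/(5*sqrt(5565) + 373)^(1/3) + 4 + 2^(2/3)*(5*sqrt(5565) + 373)^(1/3))/20)*cos(2^(1/3)*sqrt(3)*c*(-2^(1/3)*(5*sqrt(5565) + 373)^(1/3) + 2/(5*sqrt(5565) + 373)^(1/3))/20) + C3*exp(c*(-2^(2/3)*(5*sqrt(5565) + 373)^(1/3) - 2*2^(1/3)/(5*sqrt(5565) + 373)^(1/3) + 2)/10)


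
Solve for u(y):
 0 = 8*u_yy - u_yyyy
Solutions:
 u(y) = C1 + C2*y + C3*exp(-2*sqrt(2)*y) + C4*exp(2*sqrt(2)*y)


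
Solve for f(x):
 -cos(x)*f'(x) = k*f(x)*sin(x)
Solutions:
 f(x) = C1*exp(k*log(cos(x)))


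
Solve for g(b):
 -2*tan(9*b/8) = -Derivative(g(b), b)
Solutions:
 g(b) = C1 - 16*log(cos(9*b/8))/9


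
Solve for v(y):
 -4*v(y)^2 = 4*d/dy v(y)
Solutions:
 v(y) = 1/(C1 + y)


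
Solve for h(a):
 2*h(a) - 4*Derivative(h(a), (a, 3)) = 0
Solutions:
 h(a) = C3*exp(2^(2/3)*a/2) + (C1*sin(2^(2/3)*sqrt(3)*a/4) + C2*cos(2^(2/3)*sqrt(3)*a/4))*exp(-2^(2/3)*a/4)


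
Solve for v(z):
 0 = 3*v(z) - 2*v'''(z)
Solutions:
 v(z) = C3*exp(2^(2/3)*3^(1/3)*z/2) + (C1*sin(2^(2/3)*3^(5/6)*z/4) + C2*cos(2^(2/3)*3^(5/6)*z/4))*exp(-2^(2/3)*3^(1/3)*z/4)


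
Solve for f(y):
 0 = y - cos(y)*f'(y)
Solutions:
 f(y) = C1 + Integral(y/cos(y), y)


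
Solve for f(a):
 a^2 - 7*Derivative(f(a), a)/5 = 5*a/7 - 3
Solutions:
 f(a) = C1 + 5*a^3/21 - 25*a^2/98 + 15*a/7


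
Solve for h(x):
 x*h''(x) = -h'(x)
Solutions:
 h(x) = C1 + C2*log(x)


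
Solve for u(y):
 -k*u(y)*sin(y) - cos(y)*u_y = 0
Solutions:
 u(y) = C1*exp(k*log(cos(y)))


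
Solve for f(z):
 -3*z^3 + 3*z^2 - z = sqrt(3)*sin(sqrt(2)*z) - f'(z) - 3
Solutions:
 f(z) = C1 + 3*z^4/4 - z^3 + z^2/2 - 3*z - sqrt(6)*cos(sqrt(2)*z)/2


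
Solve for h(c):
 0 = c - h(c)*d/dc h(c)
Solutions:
 h(c) = -sqrt(C1 + c^2)
 h(c) = sqrt(C1 + c^2)


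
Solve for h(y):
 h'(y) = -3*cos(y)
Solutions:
 h(y) = C1 - 3*sin(y)


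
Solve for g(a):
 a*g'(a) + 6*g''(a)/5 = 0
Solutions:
 g(a) = C1 + C2*erf(sqrt(15)*a/6)


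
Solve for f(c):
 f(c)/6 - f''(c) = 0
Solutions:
 f(c) = C1*exp(-sqrt(6)*c/6) + C2*exp(sqrt(6)*c/6)


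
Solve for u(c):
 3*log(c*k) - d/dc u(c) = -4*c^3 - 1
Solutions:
 u(c) = C1 + c^4 + 3*c*log(c*k) - 2*c


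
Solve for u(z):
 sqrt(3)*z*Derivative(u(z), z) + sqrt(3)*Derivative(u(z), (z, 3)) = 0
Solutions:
 u(z) = C1 + Integral(C2*airyai(-z) + C3*airybi(-z), z)


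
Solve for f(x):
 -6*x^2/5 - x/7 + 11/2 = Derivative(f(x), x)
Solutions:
 f(x) = C1 - 2*x^3/5 - x^2/14 + 11*x/2


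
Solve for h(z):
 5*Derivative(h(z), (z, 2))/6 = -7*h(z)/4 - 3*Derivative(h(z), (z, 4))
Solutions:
 h(z) = (C1*sin(sqrt(2)*3^(3/4)*7^(1/4)*z*cos(atan(sqrt(731)/5)/2)/6) + C2*cos(sqrt(2)*3^(3/4)*7^(1/4)*z*cos(atan(sqrt(731)/5)/2)/6))*exp(-sqrt(2)*3^(3/4)*7^(1/4)*z*sin(atan(sqrt(731)/5)/2)/6) + (C3*sin(sqrt(2)*3^(3/4)*7^(1/4)*z*cos(atan(sqrt(731)/5)/2)/6) + C4*cos(sqrt(2)*3^(3/4)*7^(1/4)*z*cos(atan(sqrt(731)/5)/2)/6))*exp(sqrt(2)*3^(3/4)*7^(1/4)*z*sin(atan(sqrt(731)/5)/2)/6)


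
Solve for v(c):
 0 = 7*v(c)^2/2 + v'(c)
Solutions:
 v(c) = 2/(C1 + 7*c)


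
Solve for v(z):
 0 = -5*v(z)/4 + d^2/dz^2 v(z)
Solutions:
 v(z) = C1*exp(-sqrt(5)*z/2) + C2*exp(sqrt(5)*z/2)


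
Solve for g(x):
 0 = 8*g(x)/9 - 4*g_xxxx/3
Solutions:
 g(x) = C1*exp(-2^(1/4)*3^(3/4)*x/3) + C2*exp(2^(1/4)*3^(3/4)*x/3) + C3*sin(2^(1/4)*3^(3/4)*x/3) + C4*cos(2^(1/4)*3^(3/4)*x/3)


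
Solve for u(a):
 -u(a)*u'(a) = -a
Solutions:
 u(a) = -sqrt(C1 + a^2)
 u(a) = sqrt(C1 + a^2)


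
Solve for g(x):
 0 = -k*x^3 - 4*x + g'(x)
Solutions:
 g(x) = C1 + k*x^4/4 + 2*x^2


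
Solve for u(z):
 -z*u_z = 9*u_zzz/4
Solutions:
 u(z) = C1 + Integral(C2*airyai(-2^(2/3)*3^(1/3)*z/3) + C3*airybi(-2^(2/3)*3^(1/3)*z/3), z)


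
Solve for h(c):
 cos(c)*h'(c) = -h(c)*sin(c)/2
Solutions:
 h(c) = C1*sqrt(cos(c))


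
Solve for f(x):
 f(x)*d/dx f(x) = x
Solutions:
 f(x) = -sqrt(C1 + x^2)
 f(x) = sqrt(C1 + x^2)


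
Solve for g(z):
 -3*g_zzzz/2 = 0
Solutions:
 g(z) = C1 + C2*z + C3*z^2 + C4*z^3


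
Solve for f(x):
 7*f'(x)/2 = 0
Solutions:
 f(x) = C1


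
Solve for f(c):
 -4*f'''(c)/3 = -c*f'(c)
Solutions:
 f(c) = C1 + Integral(C2*airyai(6^(1/3)*c/2) + C3*airybi(6^(1/3)*c/2), c)


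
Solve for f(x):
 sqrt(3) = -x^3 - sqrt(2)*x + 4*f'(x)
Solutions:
 f(x) = C1 + x^4/16 + sqrt(2)*x^2/8 + sqrt(3)*x/4


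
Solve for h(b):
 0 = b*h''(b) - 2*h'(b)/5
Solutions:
 h(b) = C1 + C2*b^(7/5)


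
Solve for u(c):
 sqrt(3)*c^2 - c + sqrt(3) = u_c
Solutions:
 u(c) = C1 + sqrt(3)*c^3/3 - c^2/2 + sqrt(3)*c


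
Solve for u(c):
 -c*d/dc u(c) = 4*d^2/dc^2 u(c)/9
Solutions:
 u(c) = C1 + C2*erf(3*sqrt(2)*c/4)


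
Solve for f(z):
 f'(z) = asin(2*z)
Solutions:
 f(z) = C1 + z*asin(2*z) + sqrt(1 - 4*z^2)/2


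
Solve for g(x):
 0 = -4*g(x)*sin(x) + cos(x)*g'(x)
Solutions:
 g(x) = C1/cos(x)^4


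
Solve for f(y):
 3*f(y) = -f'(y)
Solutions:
 f(y) = C1*exp(-3*y)


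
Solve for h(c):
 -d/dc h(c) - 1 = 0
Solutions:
 h(c) = C1 - c


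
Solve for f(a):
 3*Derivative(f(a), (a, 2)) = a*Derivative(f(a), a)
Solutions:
 f(a) = C1 + C2*erfi(sqrt(6)*a/6)


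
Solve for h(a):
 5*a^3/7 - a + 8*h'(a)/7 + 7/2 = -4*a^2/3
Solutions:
 h(a) = C1 - 5*a^4/32 - 7*a^3/18 + 7*a^2/16 - 49*a/16


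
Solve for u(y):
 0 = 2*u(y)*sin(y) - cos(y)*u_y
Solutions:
 u(y) = C1/cos(y)^2


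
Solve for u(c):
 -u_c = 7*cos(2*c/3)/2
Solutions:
 u(c) = C1 - 21*sin(2*c/3)/4


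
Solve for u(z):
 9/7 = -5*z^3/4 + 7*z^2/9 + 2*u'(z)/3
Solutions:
 u(z) = C1 + 15*z^4/32 - 7*z^3/18 + 27*z/14


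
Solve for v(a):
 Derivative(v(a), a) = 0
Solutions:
 v(a) = C1


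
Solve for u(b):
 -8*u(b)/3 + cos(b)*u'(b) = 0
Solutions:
 u(b) = C1*(sin(b) + 1)^(4/3)/(sin(b) - 1)^(4/3)


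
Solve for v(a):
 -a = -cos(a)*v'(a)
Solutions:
 v(a) = C1 + Integral(a/cos(a), a)


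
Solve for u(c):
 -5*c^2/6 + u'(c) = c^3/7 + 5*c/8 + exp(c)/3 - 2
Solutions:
 u(c) = C1 + c^4/28 + 5*c^3/18 + 5*c^2/16 - 2*c + exp(c)/3


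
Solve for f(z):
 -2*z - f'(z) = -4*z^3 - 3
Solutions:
 f(z) = C1 + z^4 - z^2 + 3*z


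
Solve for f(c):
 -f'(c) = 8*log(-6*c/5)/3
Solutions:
 f(c) = C1 - 8*c*log(-c)/3 + 8*c*(-log(6) + 1 + log(5))/3


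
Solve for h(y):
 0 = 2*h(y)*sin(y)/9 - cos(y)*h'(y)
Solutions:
 h(y) = C1/cos(y)^(2/9)


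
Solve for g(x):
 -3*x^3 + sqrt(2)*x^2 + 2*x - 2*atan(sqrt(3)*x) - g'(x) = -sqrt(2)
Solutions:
 g(x) = C1 - 3*x^4/4 + sqrt(2)*x^3/3 + x^2 - 2*x*atan(sqrt(3)*x) + sqrt(2)*x + sqrt(3)*log(3*x^2 + 1)/3


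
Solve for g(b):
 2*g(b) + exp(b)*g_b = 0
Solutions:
 g(b) = C1*exp(2*exp(-b))


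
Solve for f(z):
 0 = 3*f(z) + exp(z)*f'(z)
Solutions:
 f(z) = C1*exp(3*exp(-z))


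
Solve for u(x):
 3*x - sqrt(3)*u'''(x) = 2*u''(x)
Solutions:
 u(x) = C1 + C2*x + C3*exp(-2*sqrt(3)*x/3) + x^3/4 - 3*sqrt(3)*x^2/8


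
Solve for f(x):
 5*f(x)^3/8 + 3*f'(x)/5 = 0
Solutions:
 f(x) = -2*sqrt(3)*sqrt(-1/(C1 - 25*x))
 f(x) = 2*sqrt(3)*sqrt(-1/(C1 - 25*x))


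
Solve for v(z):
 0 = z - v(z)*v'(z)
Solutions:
 v(z) = -sqrt(C1 + z^2)
 v(z) = sqrt(C1 + z^2)


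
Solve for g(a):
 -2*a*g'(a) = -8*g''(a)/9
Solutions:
 g(a) = C1 + C2*erfi(3*sqrt(2)*a/4)


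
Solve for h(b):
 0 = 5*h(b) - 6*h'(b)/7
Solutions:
 h(b) = C1*exp(35*b/6)


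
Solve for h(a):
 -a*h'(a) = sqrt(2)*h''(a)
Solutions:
 h(a) = C1 + C2*erf(2^(1/4)*a/2)


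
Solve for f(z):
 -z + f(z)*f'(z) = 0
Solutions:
 f(z) = -sqrt(C1 + z^2)
 f(z) = sqrt(C1 + z^2)


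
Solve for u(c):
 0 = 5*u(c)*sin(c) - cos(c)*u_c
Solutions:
 u(c) = C1/cos(c)^5


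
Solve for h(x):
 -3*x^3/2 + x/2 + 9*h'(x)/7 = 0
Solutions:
 h(x) = C1 + 7*x^4/24 - 7*x^2/36


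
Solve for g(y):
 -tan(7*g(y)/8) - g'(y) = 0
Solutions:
 g(y) = -8*asin(C1*exp(-7*y/8))/7 + 8*pi/7
 g(y) = 8*asin(C1*exp(-7*y/8))/7


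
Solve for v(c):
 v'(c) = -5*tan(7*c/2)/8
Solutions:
 v(c) = C1 + 5*log(cos(7*c/2))/28


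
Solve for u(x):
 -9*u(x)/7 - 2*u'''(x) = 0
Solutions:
 u(x) = C3*exp(-42^(2/3)*x/14) + (C1*sin(3*14^(2/3)*3^(1/6)*x/28) + C2*cos(3*14^(2/3)*3^(1/6)*x/28))*exp(42^(2/3)*x/28)


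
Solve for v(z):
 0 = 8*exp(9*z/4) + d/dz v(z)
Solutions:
 v(z) = C1 - 32*exp(9*z/4)/9


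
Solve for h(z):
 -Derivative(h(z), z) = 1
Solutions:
 h(z) = C1 - z


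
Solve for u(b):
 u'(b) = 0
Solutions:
 u(b) = C1


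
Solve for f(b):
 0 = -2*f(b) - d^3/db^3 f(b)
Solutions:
 f(b) = C3*exp(-2^(1/3)*b) + (C1*sin(2^(1/3)*sqrt(3)*b/2) + C2*cos(2^(1/3)*sqrt(3)*b/2))*exp(2^(1/3)*b/2)


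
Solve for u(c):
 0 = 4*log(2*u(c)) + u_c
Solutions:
 Integral(1/(log(_y) + log(2)), (_y, u(c)))/4 = C1 - c


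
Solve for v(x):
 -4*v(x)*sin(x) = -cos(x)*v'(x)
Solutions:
 v(x) = C1/cos(x)^4


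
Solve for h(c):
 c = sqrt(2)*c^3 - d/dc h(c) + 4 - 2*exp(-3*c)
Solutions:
 h(c) = C1 + sqrt(2)*c^4/4 - c^2/2 + 4*c + 2*exp(-3*c)/3


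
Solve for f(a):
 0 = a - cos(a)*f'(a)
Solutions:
 f(a) = C1 + Integral(a/cos(a), a)


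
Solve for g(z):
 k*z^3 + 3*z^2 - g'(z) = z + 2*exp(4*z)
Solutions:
 g(z) = C1 + k*z^4/4 + z^3 - z^2/2 - exp(4*z)/2


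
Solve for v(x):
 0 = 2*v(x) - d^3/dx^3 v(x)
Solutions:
 v(x) = C3*exp(2^(1/3)*x) + (C1*sin(2^(1/3)*sqrt(3)*x/2) + C2*cos(2^(1/3)*sqrt(3)*x/2))*exp(-2^(1/3)*x/2)


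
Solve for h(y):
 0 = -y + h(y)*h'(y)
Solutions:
 h(y) = -sqrt(C1 + y^2)
 h(y) = sqrt(C1 + y^2)


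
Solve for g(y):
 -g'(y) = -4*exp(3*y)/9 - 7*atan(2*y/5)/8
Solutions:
 g(y) = C1 + 7*y*atan(2*y/5)/8 + 4*exp(3*y)/27 - 35*log(4*y^2 + 25)/32


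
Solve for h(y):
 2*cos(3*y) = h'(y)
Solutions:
 h(y) = C1 + 2*sin(3*y)/3


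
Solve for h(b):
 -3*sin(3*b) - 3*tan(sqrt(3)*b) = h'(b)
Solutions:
 h(b) = C1 + sqrt(3)*log(cos(sqrt(3)*b)) + cos(3*b)


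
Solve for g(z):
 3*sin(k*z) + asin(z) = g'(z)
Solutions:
 g(z) = C1 + z*asin(z) + sqrt(1 - z^2) + 3*Piecewise((-cos(k*z)/k, Ne(k, 0)), (0, True))


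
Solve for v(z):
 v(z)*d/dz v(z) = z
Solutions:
 v(z) = -sqrt(C1 + z^2)
 v(z) = sqrt(C1 + z^2)


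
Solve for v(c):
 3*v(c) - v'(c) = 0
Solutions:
 v(c) = C1*exp(3*c)


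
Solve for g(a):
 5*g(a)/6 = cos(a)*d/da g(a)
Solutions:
 g(a) = C1*(sin(a) + 1)^(5/12)/(sin(a) - 1)^(5/12)


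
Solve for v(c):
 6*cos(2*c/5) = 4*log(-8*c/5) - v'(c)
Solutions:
 v(c) = C1 + 4*c*log(-c) - 4*c*log(5) - 4*c + 12*c*log(2) - 15*sin(2*c/5)


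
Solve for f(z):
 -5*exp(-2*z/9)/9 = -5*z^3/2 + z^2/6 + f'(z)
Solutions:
 f(z) = C1 + 5*z^4/8 - z^3/18 + 5*exp(-2*z/9)/2


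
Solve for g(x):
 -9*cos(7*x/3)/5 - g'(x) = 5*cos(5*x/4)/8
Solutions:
 g(x) = C1 - sin(5*x/4)/2 - 27*sin(7*x/3)/35


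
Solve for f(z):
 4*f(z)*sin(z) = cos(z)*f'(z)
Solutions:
 f(z) = C1/cos(z)^4


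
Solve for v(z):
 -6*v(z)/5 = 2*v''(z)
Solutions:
 v(z) = C1*sin(sqrt(15)*z/5) + C2*cos(sqrt(15)*z/5)


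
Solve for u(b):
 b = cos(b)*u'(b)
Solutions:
 u(b) = C1 + Integral(b/cos(b), b)


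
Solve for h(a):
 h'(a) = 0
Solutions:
 h(a) = C1


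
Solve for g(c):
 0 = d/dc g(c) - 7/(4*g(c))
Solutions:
 g(c) = -sqrt(C1 + 14*c)/2
 g(c) = sqrt(C1 + 14*c)/2


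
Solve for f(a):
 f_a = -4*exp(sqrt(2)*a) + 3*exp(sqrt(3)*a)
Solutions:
 f(a) = C1 - 2*sqrt(2)*exp(sqrt(2)*a) + sqrt(3)*exp(sqrt(3)*a)


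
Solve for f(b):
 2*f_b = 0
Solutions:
 f(b) = C1


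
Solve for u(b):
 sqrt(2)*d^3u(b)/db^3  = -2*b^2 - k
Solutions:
 u(b) = C1 + C2*b + C3*b^2 - sqrt(2)*b^5/60 - sqrt(2)*b^3*k/12


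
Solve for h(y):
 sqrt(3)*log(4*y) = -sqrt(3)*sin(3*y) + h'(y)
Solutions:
 h(y) = C1 + sqrt(3)*y*(log(y) - 1) + 2*sqrt(3)*y*log(2) - sqrt(3)*cos(3*y)/3


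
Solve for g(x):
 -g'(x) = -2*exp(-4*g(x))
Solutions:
 g(x) = log(-I*(C1 + 8*x)^(1/4))
 g(x) = log(I*(C1 + 8*x)^(1/4))
 g(x) = log(-(C1 + 8*x)^(1/4))
 g(x) = log(C1 + 8*x)/4


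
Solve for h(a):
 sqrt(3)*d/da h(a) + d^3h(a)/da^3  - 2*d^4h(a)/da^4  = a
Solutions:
 h(a) = C1 + C2*exp(a*(-(1 + 54*sqrt(3) + sqrt(-1 + (1 + 54*sqrt(3))^2))^(1/3) - 1/(1 + 54*sqrt(3) + sqrt(-1 + (1 + 54*sqrt(3))^2))^(1/3) + 2)/12)*sin(sqrt(3)*a*(-(1 + 54*sqrt(3) + sqrt(-1 + (1 + 54*sqrt(3))^2))^(1/3) + (1 + 54*sqrt(3) + sqrt(-1 + (1 + 54*sqrt(3))^2))^(-1/3))/12) + C3*exp(a*(-(1 + 54*sqrt(3) + sqrt(-1 + (1 + 54*sqrt(3))^2))^(1/3) - 1/(1 + 54*sqrt(3) + sqrt(-1 + (1 + 54*sqrt(3))^2))^(1/3) + 2)/12)*cos(sqrt(3)*a*(-(1 + 54*sqrt(3) + sqrt(-1 + (1 + 54*sqrt(3))^2))^(1/3) + (1 + 54*sqrt(3) + sqrt(-1 + (1 + 54*sqrt(3))^2))^(-1/3))/12) + C4*exp(a*((1 + 54*sqrt(3) + sqrt(-1 + (1 + 54*sqrt(3))^2))^(-1/3) + 1 + (1 + 54*sqrt(3) + sqrt(-1 + (1 + 54*sqrt(3))^2))^(1/3))/6) + sqrt(3)*a^2/6


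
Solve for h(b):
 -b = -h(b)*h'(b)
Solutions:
 h(b) = -sqrt(C1 + b^2)
 h(b) = sqrt(C1 + b^2)


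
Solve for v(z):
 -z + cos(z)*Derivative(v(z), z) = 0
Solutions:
 v(z) = C1 + Integral(z/cos(z), z)


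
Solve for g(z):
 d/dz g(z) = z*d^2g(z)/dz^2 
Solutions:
 g(z) = C1 + C2*z^2


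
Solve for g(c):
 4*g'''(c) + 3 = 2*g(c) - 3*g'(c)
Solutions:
 g(c) = C3*exp(c/2) + (C1*sin(sqrt(15)*c/4) + C2*cos(sqrt(15)*c/4))*exp(-c/4) + 3/2


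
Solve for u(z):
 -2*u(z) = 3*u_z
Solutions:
 u(z) = C1*exp(-2*z/3)


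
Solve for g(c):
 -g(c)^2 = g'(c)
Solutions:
 g(c) = 1/(C1 + c)


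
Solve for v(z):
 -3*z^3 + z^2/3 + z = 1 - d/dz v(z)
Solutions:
 v(z) = C1 + 3*z^4/4 - z^3/9 - z^2/2 + z


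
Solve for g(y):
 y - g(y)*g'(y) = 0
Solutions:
 g(y) = -sqrt(C1 + y^2)
 g(y) = sqrt(C1 + y^2)


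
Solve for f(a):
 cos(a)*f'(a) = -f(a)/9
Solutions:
 f(a) = C1*(sin(a) - 1)^(1/18)/(sin(a) + 1)^(1/18)


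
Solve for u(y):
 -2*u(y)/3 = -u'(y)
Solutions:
 u(y) = C1*exp(2*y/3)


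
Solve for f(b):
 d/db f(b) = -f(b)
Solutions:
 f(b) = C1*exp(-b)


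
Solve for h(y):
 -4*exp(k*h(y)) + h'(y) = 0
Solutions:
 h(y) = Piecewise((log(-1/(C1*k + 4*k*y))/k, Ne(k, 0)), (nan, True))
 h(y) = Piecewise((C1 + 4*y, Eq(k, 0)), (nan, True))


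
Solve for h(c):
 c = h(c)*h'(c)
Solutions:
 h(c) = -sqrt(C1 + c^2)
 h(c) = sqrt(C1 + c^2)


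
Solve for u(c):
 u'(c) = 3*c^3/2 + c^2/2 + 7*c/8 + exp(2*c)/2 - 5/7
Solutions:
 u(c) = C1 + 3*c^4/8 + c^3/6 + 7*c^2/16 - 5*c/7 + exp(2*c)/4


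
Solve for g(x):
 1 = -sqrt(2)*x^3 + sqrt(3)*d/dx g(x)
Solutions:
 g(x) = C1 + sqrt(6)*x^4/12 + sqrt(3)*x/3


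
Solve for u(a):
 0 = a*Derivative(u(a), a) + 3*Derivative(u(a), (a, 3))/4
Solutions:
 u(a) = C1 + Integral(C2*airyai(-6^(2/3)*a/3) + C3*airybi(-6^(2/3)*a/3), a)


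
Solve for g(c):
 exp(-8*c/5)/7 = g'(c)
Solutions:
 g(c) = C1 - 5*exp(-8*c/5)/56


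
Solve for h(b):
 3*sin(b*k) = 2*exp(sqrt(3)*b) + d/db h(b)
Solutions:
 h(b) = C1 - 2*sqrt(3)*exp(sqrt(3)*b)/3 - 3*cos(b*k)/k


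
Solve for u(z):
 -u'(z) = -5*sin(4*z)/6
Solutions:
 u(z) = C1 - 5*cos(4*z)/24


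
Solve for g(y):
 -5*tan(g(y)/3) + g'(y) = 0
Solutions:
 g(y) = -3*asin(C1*exp(5*y/3)) + 3*pi
 g(y) = 3*asin(C1*exp(5*y/3))


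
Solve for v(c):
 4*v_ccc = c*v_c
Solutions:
 v(c) = C1 + Integral(C2*airyai(2^(1/3)*c/2) + C3*airybi(2^(1/3)*c/2), c)


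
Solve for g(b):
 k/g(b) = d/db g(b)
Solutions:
 g(b) = -sqrt(C1 + 2*b*k)
 g(b) = sqrt(C1 + 2*b*k)


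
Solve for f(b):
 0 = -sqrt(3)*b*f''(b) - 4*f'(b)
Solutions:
 f(b) = C1 + C2*b^(1 - 4*sqrt(3)/3)


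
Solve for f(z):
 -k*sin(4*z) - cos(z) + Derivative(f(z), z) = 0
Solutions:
 f(z) = C1 - k*cos(4*z)/4 + sin(z)


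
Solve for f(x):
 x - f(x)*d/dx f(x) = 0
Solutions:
 f(x) = -sqrt(C1 + x^2)
 f(x) = sqrt(C1 + x^2)


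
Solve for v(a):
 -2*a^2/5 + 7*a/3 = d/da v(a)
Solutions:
 v(a) = C1 - 2*a^3/15 + 7*a^2/6


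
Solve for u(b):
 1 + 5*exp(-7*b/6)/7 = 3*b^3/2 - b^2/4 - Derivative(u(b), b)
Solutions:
 u(b) = C1 + 3*b^4/8 - b^3/12 - b + 30*exp(-7*b/6)/49


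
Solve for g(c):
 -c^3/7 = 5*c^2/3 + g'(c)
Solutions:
 g(c) = C1 - c^4/28 - 5*c^3/9


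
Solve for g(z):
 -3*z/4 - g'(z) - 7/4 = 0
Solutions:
 g(z) = C1 - 3*z^2/8 - 7*z/4


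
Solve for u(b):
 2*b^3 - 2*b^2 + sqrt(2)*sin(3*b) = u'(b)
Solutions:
 u(b) = C1 + b^4/2 - 2*b^3/3 - sqrt(2)*cos(3*b)/3


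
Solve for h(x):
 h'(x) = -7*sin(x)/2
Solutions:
 h(x) = C1 + 7*cos(x)/2


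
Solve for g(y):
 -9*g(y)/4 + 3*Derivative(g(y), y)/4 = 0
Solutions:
 g(y) = C1*exp(3*y)


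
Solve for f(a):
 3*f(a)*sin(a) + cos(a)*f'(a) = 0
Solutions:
 f(a) = C1*cos(a)^3


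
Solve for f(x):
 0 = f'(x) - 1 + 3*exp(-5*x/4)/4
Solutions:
 f(x) = C1 + x + 3*exp(-5*x/4)/5


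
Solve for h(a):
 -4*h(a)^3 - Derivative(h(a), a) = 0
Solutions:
 h(a) = -sqrt(2)*sqrt(-1/(C1 - 4*a))/2
 h(a) = sqrt(2)*sqrt(-1/(C1 - 4*a))/2


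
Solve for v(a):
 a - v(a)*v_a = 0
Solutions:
 v(a) = -sqrt(C1 + a^2)
 v(a) = sqrt(C1 + a^2)


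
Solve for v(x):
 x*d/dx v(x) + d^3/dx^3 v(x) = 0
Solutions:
 v(x) = C1 + Integral(C2*airyai(-x) + C3*airybi(-x), x)


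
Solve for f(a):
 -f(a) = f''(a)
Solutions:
 f(a) = C1*sin(a) + C2*cos(a)


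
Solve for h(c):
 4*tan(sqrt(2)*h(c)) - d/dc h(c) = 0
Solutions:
 h(c) = sqrt(2)*(pi - asin(C1*exp(4*sqrt(2)*c)))/2
 h(c) = sqrt(2)*asin(C1*exp(4*sqrt(2)*c))/2


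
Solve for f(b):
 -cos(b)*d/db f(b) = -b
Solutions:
 f(b) = C1 + Integral(b/cos(b), b)


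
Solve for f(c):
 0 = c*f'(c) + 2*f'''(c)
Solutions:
 f(c) = C1 + Integral(C2*airyai(-2^(2/3)*c/2) + C3*airybi(-2^(2/3)*c/2), c)


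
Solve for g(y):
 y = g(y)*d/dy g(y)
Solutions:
 g(y) = -sqrt(C1 + y^2)
 g(y) = sqrt(C1 + y^2)


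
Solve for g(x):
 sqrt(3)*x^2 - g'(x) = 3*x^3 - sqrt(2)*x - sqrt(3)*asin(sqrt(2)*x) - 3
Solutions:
 g(x) = C1 - 3*x^4/4 + sqrt(3)*x^3/3 + sqrt(2)*x^2/2 + 3*x + sqrt(3)*(x*asin(sqrt(2)*x) + sqrt(2)*sqrt(1 - 2*x^2)/2)


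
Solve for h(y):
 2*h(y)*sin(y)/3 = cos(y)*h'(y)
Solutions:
 h(y) = C1/cos(y)^(2/3)


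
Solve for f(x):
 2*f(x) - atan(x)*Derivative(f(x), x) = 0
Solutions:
 f(x) = C1*exp(2*Integral(1/atan(x), x))


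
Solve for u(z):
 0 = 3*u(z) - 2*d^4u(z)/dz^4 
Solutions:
 u(z) = C1*exp(-2^(3/4)*3^(1/4)*z/2) + C2*exp(2^(3/4)*3^(1/4)*z/2) + C3*sin(2^(3/4)*3^(1/4)*z/2) + C4*cos(2^(3/4)*3^(1/4)*z/2)


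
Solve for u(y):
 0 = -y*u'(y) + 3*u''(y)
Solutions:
 u(y) = C1 + C2*erfi(sqrt(6)*y/6)


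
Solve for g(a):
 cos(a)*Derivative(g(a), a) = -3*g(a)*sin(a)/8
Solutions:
 g(a) = C1*cos(a)^(3/8)


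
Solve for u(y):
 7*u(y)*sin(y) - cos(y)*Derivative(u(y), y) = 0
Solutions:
 u(y) = C1/cos(y)^7


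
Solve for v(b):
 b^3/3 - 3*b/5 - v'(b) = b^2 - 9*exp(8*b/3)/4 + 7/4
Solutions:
 v(b) = C1 + b^4/12 - b^3/3 - 3*b^2/10 - 7*b/4 + 27*exp(8*b/3)/32


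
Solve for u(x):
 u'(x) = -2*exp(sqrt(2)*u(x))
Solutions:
 u(x) = sqrt(2)*(2*log(1/(C1 + 2*x)) - log(2))/4


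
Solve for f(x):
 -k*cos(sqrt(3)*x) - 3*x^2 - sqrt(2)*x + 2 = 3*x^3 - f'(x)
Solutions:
 f(x) = C1 + sqrt(3)*k*sin(sqrt(3)*x)/3 + 3*x^4/4 + x^3 + sqrt(2)*x^2/2 - 2*x


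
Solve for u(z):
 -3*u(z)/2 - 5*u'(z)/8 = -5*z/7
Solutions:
 u(z) = C1*exp(-12*z/5) + 10*z/21 - 25/126


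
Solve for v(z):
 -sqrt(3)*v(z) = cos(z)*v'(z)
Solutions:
 v(z) = C1*(sin(z) - 1)^(sqrt(3)/2)/(sin(z) + 1)^(sqrt(3)/2)


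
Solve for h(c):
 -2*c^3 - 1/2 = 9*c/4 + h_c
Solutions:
 h(c) = C1 - c^4/2 - 9*c^2/8 - c/2


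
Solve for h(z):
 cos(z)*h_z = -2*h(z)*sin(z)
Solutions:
 h(z) = C1*cos(z)^2


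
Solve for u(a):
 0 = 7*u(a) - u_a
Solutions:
 u(a) = C1*exp(7*a)


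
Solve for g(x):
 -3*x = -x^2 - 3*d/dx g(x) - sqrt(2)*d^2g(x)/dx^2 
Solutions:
 g(x) = C1 + C2*exp(-3*sqrt(2)*x/2) - x^3/9 + sqrt(2)*x^2/9 + x^2/2 - sqrt(2)*x/3 - 4*x/27


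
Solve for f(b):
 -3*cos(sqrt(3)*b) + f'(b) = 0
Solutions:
 f(b) = C1 + sqrt(3)*sin(sqrt(3)*b)


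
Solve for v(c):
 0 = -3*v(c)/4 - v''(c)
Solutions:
 v(c) = C1*sin(sqrt(3)*c/2) + C2*cos(sqrt(3)*c/2)


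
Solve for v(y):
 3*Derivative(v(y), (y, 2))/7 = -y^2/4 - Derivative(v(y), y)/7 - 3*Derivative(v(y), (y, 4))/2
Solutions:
 v(y) = C1 + C2*exp(-21^(1/3)*y*(-(21 + sqrt(609))^(1/3) + 2*21^(1/3)/(21 + sqrt(609))^(1/3))/42)*sin(3^(1/6)*7^(1/3)*y*(6*7^(1/3)/(21 + sqrt(609))^(1/3) + 3^(2/3)*(21 + sqrt(609))^(1/3))/42) + C3*exp(-21^(1/3)*y*(-(21 + sqrt(609))^(1/3) + 2*21^(1/3)/(21 + sqrt(609))^(1/3))/42)*cos(3^(1/6)*7^(1/3)*y*(6*7^(1/3)/(21 + sqrt(609))^(1/3) + 3^(2/3)*(21 + sqrt(609))^(1/3))/42) + C4*exp(21^(1/3)*y*(-(21 + sqrt(609))^(1/3) + 2*21^(1/3)/(21 + sqrt(609))^(1/3))/21) - 7*y^3/12 + 21*y^2/4 - 63*y/2


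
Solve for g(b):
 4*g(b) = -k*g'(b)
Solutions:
 g(b) = C1*exp(-4*b/k)


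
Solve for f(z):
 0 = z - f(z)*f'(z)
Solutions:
 f(z) = -sqrt(C1 + z^2)
 f(z) = sqrt(C1 + z^2)


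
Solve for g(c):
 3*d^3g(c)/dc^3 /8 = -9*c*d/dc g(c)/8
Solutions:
 g(c) = C1 + Integral(C2*airyai(-3^(1/3)*c) + C3*airybi(-3^(1/3)*c), c)


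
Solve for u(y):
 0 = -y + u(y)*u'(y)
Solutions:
 u(y) = -sqrt(C1 + y^2)
 u(y) = sqrt(C1 + y^2)


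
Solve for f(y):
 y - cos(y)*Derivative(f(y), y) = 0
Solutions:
 f(y) = C1 + Integral(y/cos(y), y)


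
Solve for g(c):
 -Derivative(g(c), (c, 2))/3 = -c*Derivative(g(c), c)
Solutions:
 g(c) = C1 + C2*erfi(sqrt(6)*c/2)


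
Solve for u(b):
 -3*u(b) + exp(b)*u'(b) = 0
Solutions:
 u(b) = C1*exp(-3*exp(-b))


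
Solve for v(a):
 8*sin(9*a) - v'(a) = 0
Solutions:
 v(a) = C1 - 8*cos(9*a)/9


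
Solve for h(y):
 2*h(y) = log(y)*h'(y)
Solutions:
 h(y) = C1*exp(2*li(y))


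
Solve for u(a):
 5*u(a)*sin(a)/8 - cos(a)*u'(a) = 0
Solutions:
 u(a) = C1/cos(a)^(5/8)


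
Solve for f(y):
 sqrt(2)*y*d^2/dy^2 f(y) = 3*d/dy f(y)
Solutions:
 f(y) = C1 + C2*y^(1 + 3*sqrt(2)/2)


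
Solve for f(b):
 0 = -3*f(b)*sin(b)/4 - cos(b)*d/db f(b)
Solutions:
 f(b) = C1*cos(b)^(3/4)


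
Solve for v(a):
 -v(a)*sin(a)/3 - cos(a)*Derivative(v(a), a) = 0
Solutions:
 v(a) = C1*cos(a)^(1/3)


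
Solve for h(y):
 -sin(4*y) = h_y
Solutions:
 h(y) = C1 + cos(4*y)/4


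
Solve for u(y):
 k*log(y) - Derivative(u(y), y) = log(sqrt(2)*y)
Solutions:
 u(y) = C1 + k*y*log(y) - k*y - y*log(y) - y*log(2)/2 + y


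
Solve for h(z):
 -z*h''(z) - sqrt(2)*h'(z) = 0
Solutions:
 h(z) = C1 + C2*z^(1 - sqrt(2))


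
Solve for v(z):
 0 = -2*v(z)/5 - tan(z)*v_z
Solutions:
 v(z) = C1/sin(z)^(2/5)


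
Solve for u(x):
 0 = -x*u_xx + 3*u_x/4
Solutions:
 u(x) = C1 + C2*x^(7/4)


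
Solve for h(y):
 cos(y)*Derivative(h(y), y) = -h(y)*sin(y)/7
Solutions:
 h(y) = C1*cos(y)^(1/7)


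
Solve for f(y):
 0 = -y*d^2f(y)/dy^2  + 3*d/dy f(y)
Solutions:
 f(y) = C1 + C2*y^4


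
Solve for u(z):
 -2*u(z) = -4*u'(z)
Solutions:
 u(z) = C1*exp(z/2)


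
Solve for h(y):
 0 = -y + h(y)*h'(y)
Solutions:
 h(y) = -sqrt(C1 + y^2)
 h(y) = sqrt(C1 + y^2)


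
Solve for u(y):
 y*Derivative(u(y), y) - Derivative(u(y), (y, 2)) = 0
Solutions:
 u(y) = C1 + C2*erfi(sqrt(2)*y/2)


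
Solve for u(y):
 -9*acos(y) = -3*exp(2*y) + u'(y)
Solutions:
 u(y) = C1 - 9*y*acos(y) + 9*sqrt(1 - y^2) + 3*exp(2*y)/2


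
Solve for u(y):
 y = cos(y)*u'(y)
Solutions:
 u(y) = C1 + Integral(y/cos(y), y)


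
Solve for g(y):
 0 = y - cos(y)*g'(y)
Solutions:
 g(y) = C1 + Integral(y/cos(y), y)


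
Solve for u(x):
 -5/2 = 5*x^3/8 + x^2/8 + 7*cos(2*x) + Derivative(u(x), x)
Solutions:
 u(x) = C1 - 5*x^4/32 - x^3/24 - 5*x/2 - 7*sin(x)*cos(x)


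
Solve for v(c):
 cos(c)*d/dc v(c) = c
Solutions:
 v(c) = C1 + Integral(c/cos(c), c)


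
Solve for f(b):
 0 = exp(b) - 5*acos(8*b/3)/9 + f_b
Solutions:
 f(b) = C1 + 5*b*acos(8*b/3)/9 - 5*sqrt(9 - 64*b^2)/72 - exp(b)


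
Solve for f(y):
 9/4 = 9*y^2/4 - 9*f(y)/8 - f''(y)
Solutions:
 f(y) = C1*sin(3*sqrt(2)*y/4) + C2*cos(3*sqrt(2)*y/4) + 2*y^2 - 50/9


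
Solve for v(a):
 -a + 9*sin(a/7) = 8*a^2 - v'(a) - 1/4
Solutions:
 v(a) = C1 + 8*a^3/3 + a^2/2 - a/4 + 63*cos(a/7)


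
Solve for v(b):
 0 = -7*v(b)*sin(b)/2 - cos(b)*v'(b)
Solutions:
 v(b) = C1*cos(b)^(7/2)


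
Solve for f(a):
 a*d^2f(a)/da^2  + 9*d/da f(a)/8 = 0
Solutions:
 f(a) = C1 + C2/a^(1/8)


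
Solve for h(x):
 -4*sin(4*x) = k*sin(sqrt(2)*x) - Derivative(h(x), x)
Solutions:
 h(x) = C1 - sqrt(2)*k*cos(sqrt(2)*x)/2 - cos(4*x)


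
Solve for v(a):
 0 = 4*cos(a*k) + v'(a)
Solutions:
 v(a) = C1 - 4*sin(a*k)/k


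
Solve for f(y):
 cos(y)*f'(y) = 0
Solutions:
 f(y) = C1


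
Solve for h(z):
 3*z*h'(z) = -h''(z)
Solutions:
 h(z) = C1 + C2*erf(sqrt(6)*z/2)


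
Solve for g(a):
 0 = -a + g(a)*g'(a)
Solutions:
 g(a) = -sqrt(C1 + a^2)
 g(a) = sqrt(C1 + a^2)


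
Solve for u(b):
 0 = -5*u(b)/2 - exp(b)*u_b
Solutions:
 u(b) = C1*exp(5*exp(-b)/2)


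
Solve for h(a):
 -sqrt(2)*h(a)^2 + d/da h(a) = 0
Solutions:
 h(a) = -1/(C1 + sqrt(2)*a)


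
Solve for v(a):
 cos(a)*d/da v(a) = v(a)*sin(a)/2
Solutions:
 v(a) = C1/sqrt(cos(a))


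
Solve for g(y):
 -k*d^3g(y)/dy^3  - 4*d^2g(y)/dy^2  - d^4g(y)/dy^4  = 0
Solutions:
 g(y) = C1 + C2*y + C3*exp(y*(-k + sqrt(k^2 - 16))/2) + C4*exp(-y*(k + sqrt(k^2 - 16))/2)


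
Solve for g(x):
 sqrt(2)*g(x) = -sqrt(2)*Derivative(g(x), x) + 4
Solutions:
 g(x) = C1*exp(-x) + 2*sqrt(2)


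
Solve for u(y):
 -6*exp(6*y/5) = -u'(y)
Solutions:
 u(y) = C1 + 5*exp(6*y/5)


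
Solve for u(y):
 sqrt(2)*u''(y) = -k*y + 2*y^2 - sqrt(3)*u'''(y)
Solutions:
 u(y) = C1 + C2*y + C3*exp(-sqrt(6)*y/3) + sqrt(2)*y^4/12 + y^3*(-sqrt(2)*k - 4*sqrt(3))/12 + y^2*(sqrt(3)*k + 6*sqrt(2))/4


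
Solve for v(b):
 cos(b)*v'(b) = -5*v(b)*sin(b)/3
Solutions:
 v(b) = C1*cos(b)^(5/3)


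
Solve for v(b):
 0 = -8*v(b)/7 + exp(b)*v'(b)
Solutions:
 v(b) = C1*exp(-8*exp(-b)/7)


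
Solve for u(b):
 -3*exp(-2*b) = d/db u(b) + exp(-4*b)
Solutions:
 u(b) = C1 + 3*exp(-2*b)/2 + exp(-4*b)/4


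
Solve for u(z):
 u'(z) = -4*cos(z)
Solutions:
 u(z) = C1 - 4*sin(z)


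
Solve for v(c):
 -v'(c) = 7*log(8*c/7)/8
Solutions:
 v(c) = C1 - 7*c*log(c)/8 - 21*c*log(2)/8 + 7*c/8 + 7*c*log(7)/8


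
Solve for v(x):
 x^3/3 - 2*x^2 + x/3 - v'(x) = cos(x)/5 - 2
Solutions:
 v(x) = C1 + x^4/12 - 2*x^3/3 + x^2/6 + 2*x - sin(x)/5


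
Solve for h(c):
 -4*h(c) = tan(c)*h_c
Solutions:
 h(c) = C1/sin(c)^4


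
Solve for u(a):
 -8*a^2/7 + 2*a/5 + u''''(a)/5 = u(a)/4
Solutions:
 u(a) = C1*exp(-sqrt(2)*5^(1/4)*a/2) + C2*exp(sqrt(2)*5^(1/4)*a/2) + C3*sin(sqrt(2)*5^(1/4)*a/2) + C4*cos(sqrt(2)*5^(1/4)*a/2) - 32*a^2/7 + 8*a/5


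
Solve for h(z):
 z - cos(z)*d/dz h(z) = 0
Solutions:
 h(z) = C1 + Integral(z/cos(z), z)


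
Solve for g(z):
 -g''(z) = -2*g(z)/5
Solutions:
 g(z) = C1*exp(-sqrt(10)*z/5) + C2*exp(sqrt(10)*z/5)


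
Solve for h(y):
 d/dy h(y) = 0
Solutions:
 h(y) = C1


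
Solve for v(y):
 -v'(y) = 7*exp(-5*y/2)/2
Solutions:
 v(y) = C1 + 7*exp(-5*y/2)/5


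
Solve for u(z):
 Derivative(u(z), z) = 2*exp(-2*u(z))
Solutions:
 u(z) = log(-sqrt(C1 + 4*z))
 u(z) = log(C1 + 4*z)/2


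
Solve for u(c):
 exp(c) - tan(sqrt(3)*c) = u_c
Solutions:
 u(c) = C1 + exp(c) + sqrt(3)*log(cos(sqrt(3)*c))/3


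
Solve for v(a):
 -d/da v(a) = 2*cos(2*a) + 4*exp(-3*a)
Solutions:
 v(a) = C1 - sin(2*a) + 4*exp(-3*a)/3


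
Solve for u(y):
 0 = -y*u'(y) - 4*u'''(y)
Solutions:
 u(y) = C1 + Integral(C2*airyai(-2^(1/3)*y/2) + C3*airybi(-2^(1/3)*y/2), y)


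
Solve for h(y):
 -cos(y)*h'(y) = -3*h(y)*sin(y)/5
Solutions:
 h(y) = C1/cos(y)^(3/5)


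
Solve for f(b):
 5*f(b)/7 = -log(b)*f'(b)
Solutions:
 f(b) = C1*exp(-5*li(b)/7)


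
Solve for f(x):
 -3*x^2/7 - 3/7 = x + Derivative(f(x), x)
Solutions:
 f(x) = C1 - x^3/7 - x^2/2 - 3*x/7


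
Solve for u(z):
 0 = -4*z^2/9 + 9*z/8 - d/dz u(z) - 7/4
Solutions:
 u(z) = C1 - 4*z^3/27 + 9*z^2/16 - 7*z/4


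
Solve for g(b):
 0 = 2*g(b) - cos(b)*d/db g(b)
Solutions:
 g(b) = C1*(sin(b) + 1)/(sin(b) - 1)


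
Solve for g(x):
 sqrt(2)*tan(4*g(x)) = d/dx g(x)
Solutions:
 g(x) = -asin(C1*exp(4*sqrt(2)*x))/4 + pi/4
 g(x) = asin(C1*exp(4*sqrt(2)*x))/4


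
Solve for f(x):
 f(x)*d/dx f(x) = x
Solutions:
 f(x) = -sqrt(C1 + x^2)
 f(x) = sqrt(C1 + x^2)


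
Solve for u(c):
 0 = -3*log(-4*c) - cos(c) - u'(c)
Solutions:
 u(c) = C1 - 3*c*log(-c) - 6*c*log(2) + 3*c - sin(c)


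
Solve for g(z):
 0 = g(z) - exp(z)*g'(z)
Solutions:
 g(z) = C1*exp(-exp(-z))


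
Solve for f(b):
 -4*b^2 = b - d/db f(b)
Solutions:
 f(b) = C1 + 4*b^3/3 + b^2/2


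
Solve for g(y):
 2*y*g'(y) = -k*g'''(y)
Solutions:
 g(y) = C1 + Integral(C2*airyai(2^(1/3)*y*(-1/k)^(1/3)) + C3*airybi(2^(1/3)*y*(-1/k)^(1/3)), y)


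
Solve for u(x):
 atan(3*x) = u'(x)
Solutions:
 u(x) = C1 + x*atan(3*x) - log(9*x^2 + 1)/6


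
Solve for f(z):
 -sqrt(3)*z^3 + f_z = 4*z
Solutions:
 f(z) = C1 + sqrt(3)*z^4/4 + 2*z^2


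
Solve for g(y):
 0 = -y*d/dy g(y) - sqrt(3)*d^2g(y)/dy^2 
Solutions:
 g(y) = C1 + C2*erf(sqrt(2)*3^(3/4)*y/6)


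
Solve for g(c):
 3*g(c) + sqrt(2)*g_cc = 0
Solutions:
 g(c) = C1*sin(2^(3/4)*sqrt(3)*c/2) + C2*cos(2^(3/4)*sqrt(3)*c/2)


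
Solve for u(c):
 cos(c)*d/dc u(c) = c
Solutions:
 u(c) = C1 + Integral(c/cos(c), c)


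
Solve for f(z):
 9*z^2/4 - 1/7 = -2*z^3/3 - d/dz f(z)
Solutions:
 f(z) = C1 - z^4/6 - 3*z^3/4 + z/7


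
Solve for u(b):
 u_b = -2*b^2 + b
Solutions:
 u(b) = C1 - 2*b^3/3 + b^2/2


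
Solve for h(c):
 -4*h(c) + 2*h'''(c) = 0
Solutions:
 h(c) = C3*exp(2^(1/3)*c) + (C1*sin(2^(1/3)*sqrt(3)*c/2) + C2*cos(2^(1/3)*sqrt(3)*c/2))*exp(-2^(1/3)*c/2)


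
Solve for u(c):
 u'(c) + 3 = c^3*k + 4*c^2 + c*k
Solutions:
 u(c) = C1 + c^4*k/4 + 4*c^3/3 + c^2*k/2 - 3*c


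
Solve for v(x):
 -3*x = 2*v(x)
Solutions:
 v(x) = -3*x/2


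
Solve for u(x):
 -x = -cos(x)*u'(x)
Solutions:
 u(x) = C1 + Integral(x/cos(x), x)


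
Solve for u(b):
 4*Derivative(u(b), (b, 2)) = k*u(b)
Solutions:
 u(b) = C1*exp(-b*sqrt(k)/2) + C2*exp(b*sqrt(k)/2)


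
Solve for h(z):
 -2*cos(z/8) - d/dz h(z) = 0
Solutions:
 h(z) = C1 - 16*sin(z/8)


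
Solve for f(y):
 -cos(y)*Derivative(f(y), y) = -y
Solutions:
 f(y) = C1 + Integral(y/cos(y), y)


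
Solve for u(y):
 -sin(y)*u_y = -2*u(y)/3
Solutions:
 u(y) = C1*(cos(y) - 1)^(1/3)/(cos(y) + 1)^(1/3)


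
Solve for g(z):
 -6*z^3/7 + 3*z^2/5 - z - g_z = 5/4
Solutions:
 g(z) = C1 - 3*z^4/14 + z^3/5 - z^2/2 - 5*z/4


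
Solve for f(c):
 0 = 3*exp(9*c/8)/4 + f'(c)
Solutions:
 f(c) = C1 - 2*exp(9*c/8)/3


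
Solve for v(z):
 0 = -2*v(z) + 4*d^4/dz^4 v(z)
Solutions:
 v(z) = C1*exp(-2^(3/4)*z/2) + C2*exp(2^(3/4)*z/2) + C3*sin(2^(3/4)*z/2) + C4*cos(2^(3/4)*z/2)


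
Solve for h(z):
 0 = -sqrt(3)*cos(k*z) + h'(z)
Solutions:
 h(z) = C1 + sqrt(3)*sin(k*z)/k


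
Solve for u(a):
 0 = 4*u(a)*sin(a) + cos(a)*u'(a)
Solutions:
 u(a) = C1*cos(a)^4


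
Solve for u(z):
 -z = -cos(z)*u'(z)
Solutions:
 u(z) = C1 + Integral(z/cos(z), z)


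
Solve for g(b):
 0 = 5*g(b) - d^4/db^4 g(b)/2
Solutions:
 g(b) = C1*exp(-10^(1/4)*b) + C2*exp(10^(1/4)*b) + C3*sin(10^(1/4)*b) + C4*cos(10^(1/4)*b)


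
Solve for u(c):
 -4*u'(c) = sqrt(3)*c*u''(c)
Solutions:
 u(c) = C1 + C2*c^(1 - 4*sqrt(3)/3)


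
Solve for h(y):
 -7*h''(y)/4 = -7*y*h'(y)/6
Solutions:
 h(y) = C1 + C2*erfi(sqrt(3)*y/3)


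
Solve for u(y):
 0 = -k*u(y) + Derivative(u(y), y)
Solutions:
 u(y) = C1*exp(k*y)


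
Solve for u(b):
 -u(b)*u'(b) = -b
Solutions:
 u(b) = -sqrt(C1 + b^2)
 u(b) = sqrt(C1 + b^2)


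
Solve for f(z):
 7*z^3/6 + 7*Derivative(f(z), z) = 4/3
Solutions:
 f(z) = C1 - z^4/24 + 4*z/21


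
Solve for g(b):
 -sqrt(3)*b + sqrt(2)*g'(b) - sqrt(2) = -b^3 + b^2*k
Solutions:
 g(b) = C1 - sqrt(2)*b^4/8 + sqrt(2)*b^3*k/6 + sqrt(6)*b^2/4 + b


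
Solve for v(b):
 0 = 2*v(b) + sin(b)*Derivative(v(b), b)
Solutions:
 v(b) = C1*(cos(b) + 1)/(cos(b) - 1)


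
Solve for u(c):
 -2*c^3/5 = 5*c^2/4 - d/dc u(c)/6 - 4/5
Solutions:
 u(c) = C1 + 3*c^4/5 + 5*c^3/2 - 24*c/5


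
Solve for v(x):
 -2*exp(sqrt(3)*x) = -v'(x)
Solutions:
 v(x) = C1 + 2*sqrt(3)*exp(sqrt(3)*x)/3


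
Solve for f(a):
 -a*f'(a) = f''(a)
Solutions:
 f(a) = C1 + C2*erf(sqrt(2)*a/2)


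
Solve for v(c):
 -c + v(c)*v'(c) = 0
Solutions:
 v(c) = -sqrt(C1 + c^2)
 v(c) = sqrt(C1 + c^2)


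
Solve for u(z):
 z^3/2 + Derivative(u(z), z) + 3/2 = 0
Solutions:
 u(z) = C1 - z^4/8 - 3*z/2


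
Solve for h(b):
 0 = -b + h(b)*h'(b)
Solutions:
 h(b) = -sqrt(C1 + b^2)
 h(b) = sqrt(C1 + b^2)


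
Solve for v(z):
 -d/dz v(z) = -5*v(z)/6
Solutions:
 v(z) = C1*exp(5*z/6)


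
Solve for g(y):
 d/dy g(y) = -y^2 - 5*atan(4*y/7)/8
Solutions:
 g(y) = C1 - y^3/3 - 5*y*atan(4*y/7)/8 + 35*log(16*y^2 + 49)/64


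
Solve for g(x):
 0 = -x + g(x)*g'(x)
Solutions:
 g(x) = -sqrt(C1 + x^2)
 g(x) = sqrt(C1 + x^2)


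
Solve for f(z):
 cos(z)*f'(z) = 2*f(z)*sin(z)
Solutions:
 f(z) = C1/cos(z)^2


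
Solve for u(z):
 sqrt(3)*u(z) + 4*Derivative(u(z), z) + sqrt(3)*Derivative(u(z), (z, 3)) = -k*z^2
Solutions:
 u(z) = C1*exp(2^(1/3)*z*(-8*sqrt(3)/(27 + sqrt(3)*sqrt(243 + 256*sqrt(3)))^(1/3) + 2^(1/3)*(27 + sqrt(3)*sqrt(243 + 256*sqrt(3)))^(1/3))/12)*sin(2^(1/3)*z*(2/(27 + sqrt(3)*sqrt(243 + 256*sqrt(3)))^(1/3) + 2^(1/3)*sqrt(3)*(27 + sqrt(3)*sqrt(243 + 256*sqrt(3)))^(1/3)/12)) + C2*exp(2^(1/3)*z*(-8*sqrt(3)/(27 + sqrt(3)*sqrt(243 + 256*sqrt(3)))^(1/3) + 2^(1/3)*(27 + sqrt(3)*sqrt(243 + 256*sqrt(3)))^(1/3))/12)*cos(2^(1/3)*z*(2/(27 + sqrt(3)*sqrt(243 + 256*sqrt(3)))^(1/3) + 2^(1/3)*sqrt(3)*(27 + sqrt(3)*sqrt(243 + 256*sqrt(3)))^(1/3)/12)) + C3*exp(-2^(1/3)*z*(-8*sqrt(3)/(27 + sqrt(3)*sqrt(243 + 256*sqrt(3)))^(1/3) + 2^(1/3)*(27 + sqrt(3)*sqrt(243 + 256*sqrt(3)))^(1/3))/6) - sqrt(3)*k*z^2/3 + 8*k*z/3 - 32*sqrt(3)*k/9


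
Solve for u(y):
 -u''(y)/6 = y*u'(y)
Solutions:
 u(y) = C1 + C2*erf(sqrt(3)*y)


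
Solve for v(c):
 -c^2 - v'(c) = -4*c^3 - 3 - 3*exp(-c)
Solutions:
 v(c) = C1 + c^4 - c^3/3 + 3*c - 3*exp(-c)


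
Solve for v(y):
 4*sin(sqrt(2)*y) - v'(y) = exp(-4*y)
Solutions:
 v(y) = C1 - 2*sqrt(2)*cos(sqrt(2)*y) + exp(-4*y)/4


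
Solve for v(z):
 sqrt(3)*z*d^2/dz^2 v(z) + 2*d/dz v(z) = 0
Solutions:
 v(z) = C1 + C2*z^(1 - 2*sqrt(3)/3)


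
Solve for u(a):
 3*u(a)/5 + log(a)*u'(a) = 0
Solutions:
 u(a) = C1*exp(-3*li(a)/5)


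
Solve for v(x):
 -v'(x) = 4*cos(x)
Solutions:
 v(x) = C1 - 4*sin(x)


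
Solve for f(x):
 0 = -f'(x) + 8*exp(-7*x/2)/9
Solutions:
 f(x) = C1 - 16*exp(-7*x/2)/63


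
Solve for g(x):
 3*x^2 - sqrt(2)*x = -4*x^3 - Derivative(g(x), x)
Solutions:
 g(x) = C1 - x^4 - x^3 + sqrt(2)*x^2/2


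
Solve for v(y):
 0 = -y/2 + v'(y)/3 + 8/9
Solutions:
 v(y) = C1 + 3*y^2/4 - 8*y/3


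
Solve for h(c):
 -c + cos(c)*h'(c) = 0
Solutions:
 h(c) = C1 + Integral(c/cos(c), c)


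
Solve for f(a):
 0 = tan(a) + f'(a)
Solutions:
 f(a) = C1 + log(cos(a))


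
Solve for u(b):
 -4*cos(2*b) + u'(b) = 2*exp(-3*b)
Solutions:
 u(b) = C1 + 2*sin(2*b) - 2*exp(-3*b)/3


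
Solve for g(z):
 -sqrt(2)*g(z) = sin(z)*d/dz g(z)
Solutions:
 g(z) = C1*(cos(z) + 1)^(sqrt(2)/2)/(cos(z) - 1)^(sqrt(2)/2)


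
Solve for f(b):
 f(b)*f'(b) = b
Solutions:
 f(b) = -sqrt(C1 + b^2)
 f(b) = sqrt(C1 + b^2)


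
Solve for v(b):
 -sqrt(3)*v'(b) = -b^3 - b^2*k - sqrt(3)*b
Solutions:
 v(b) = C1 + sqrt(3)*b^4/12 + sqrt(3)*b^3*k/9 + b^2/2


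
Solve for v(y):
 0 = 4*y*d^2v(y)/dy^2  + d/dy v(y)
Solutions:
 v(y) = C1 + C2*y^(3/4)


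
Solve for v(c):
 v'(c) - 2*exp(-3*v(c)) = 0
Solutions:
 v(c) = log(C1 + 6*c)/3
 v(c) = log((-3^(1/3) - 3^(5/6)*I)*(C1 + 2*c)^(1/3)/2)
 v(c) = log((-3^(1/3) + 3^(5/6)*I)*(C1 + 2*c)^(1/3)/2)


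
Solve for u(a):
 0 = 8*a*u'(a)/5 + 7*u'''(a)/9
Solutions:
 u(a) = C1 + Integral(C2*airyai(-2*105^(2/3)*a/35) + C3*airybi(-2*105^(2/3)*a/35), a)


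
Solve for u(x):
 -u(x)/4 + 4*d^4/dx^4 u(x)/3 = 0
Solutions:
 u(x) = C1*exp(-3^(1/4)*x/2) + C2*exp(3^(1/4)*x/2) + C3*sin(3^(1/4)*x/2) + C4*cos(3^(1/4)*x/2)


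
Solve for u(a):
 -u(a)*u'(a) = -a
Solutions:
 u(a) = -sqrt(C1 + a^2)
 u(a) = sqrt(C1 + a^2)


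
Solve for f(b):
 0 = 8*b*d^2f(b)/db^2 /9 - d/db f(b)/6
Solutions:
 f(b) = C1 + C2*b^(19/16)


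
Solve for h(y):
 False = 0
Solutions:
 h(y) = C1 + 3*y*asin(4*y)/4 + zoo*y + 3*sqrt(1 - 16*y^2)/16
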